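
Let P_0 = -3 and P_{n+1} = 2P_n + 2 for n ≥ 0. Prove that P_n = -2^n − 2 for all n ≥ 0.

Base case: P_0 = -3, and -2^0 − 2 = -1 − 2 = -3.
Assume P_m = -2^m − 2 for some m ≥ 0.
Then P_{m+1} = 2P_m + 2 = 2·(-2^m − 2) + 2 = -2^{m+1} − 4 + 2 = -2^{m+1} − 2.
So the formula holds for m+1, and by induction P_n = -2^n − 2 for all n ≥ 0.

P_n = -2^n − 2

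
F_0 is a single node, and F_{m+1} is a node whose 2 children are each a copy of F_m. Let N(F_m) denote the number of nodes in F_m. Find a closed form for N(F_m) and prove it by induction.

Claim: N(F_m) = 2^{m+1} − 1.

Base case: N(F_0) = 1, and 2^{0+1} − 1 = 1.
Assume N(F_r) = 2^{r+1} − 1.
Then N(F_{r+1}) = 1 + 2N(F_r) = 1 + 2(2^{r+1} − 1) = 2^{r+2} − 2 + 1 = 2^{r+2} − 1.
So the formula holds for r+1, and by induction N(F_m) = 2^{m+1} − 1 for all m ≥ 0.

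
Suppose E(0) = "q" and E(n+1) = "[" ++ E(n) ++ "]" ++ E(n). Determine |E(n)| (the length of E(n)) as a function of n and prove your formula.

Claim: |E(n)| = 3·2^n − 2.

Base case: |E(0)| = 1, and 3·2^0 − 2 = 1.
Assume |E(m)| = 3·2^m − 2.
Then |E(m+1)| = 1 + |E(m)| + 1 + |E(m)| = 2|E(m)| + 2 = 2(3·2^m − 2) + 2 = 3·2^{m+1} − 4 + 2 = 3·2^{m+1} − 2.
So the formula holds for m+1, and by induction |E(n)| = 3·2^n − 2 for all n ≥ 0.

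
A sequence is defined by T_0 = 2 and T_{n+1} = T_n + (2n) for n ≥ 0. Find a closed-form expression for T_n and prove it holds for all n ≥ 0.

Claim: T_n = n^2 − n + 2.

Base case: T_0 = 2, and 0^2 − 0 + 2 = 2.
Assume T_r = r^2 − r + 2.
Then T_{r+1} = T_r + (2r) = (r^2 − r + 2) + (2r) = r^2 + r + 2,
and (r+1)^2 − (r+1) + 2 = r^2 + r + 2.
By induction, T_n = n^2 − n + 2 for all n ≥ 0.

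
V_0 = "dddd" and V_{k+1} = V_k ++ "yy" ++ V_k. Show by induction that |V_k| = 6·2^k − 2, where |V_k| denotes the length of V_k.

Base case: |V_0| = 4, and 6·2^0 − 2 = 4.
Assume |V_m| = 6·2^m − 2.
Then |V_{m+1}| = |V_m| + 2 + |V_m| = 2|V_m| + 2 = 2(6·2^m − 2) + 2 = 6·2^{m+1} − 4 + 2 = 6·2^{m+1} − 2.
By induction, |V_k| = 6·2^k − 2 for all k ≥ 0.

|V_k| = 6·2^k − 2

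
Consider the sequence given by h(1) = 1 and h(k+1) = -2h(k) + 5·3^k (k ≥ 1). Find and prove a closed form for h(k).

Claim: h(k) = (-2)^k + 3^k.

Base case: h(1) = 1, and (-2)^1 + 3^1 = -2 + 3 = 1.
Assume h(m) = (-2)^m + 3^m for some m ≥ 1.
Then h(m+1) = -2h(m) + 5·3^m = -2·((-2)^m + 3^m) + 5·3^m = (-2)^{m+1} − 2·3^m + 5·3^m = (-2)^{m+1} + 3·3^m = (-2)^{m+1} + 3^{m+1}.
So the formula holds for m+1, and by induction h(k) = (-2)^k + 3^k for all k ≥ 1.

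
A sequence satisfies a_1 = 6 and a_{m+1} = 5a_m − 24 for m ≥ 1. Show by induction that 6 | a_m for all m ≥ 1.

Base case: a_1 = 6 = 6·1, so 6 | a_1.
Assume 6 | a_r, so a_r = 6t for some integer t.
Then a_{r+1} = 5a_r − 24 = 5·(6t) − 24 = 6(5t − 4), so 6 | a_{r+1}.
Hence 6 | a_m for every m ≥ 1, by induction.

6 | a_m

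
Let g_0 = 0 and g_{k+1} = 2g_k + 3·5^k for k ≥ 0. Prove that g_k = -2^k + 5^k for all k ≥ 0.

Base case: g_0 = 0, and -2^0 + 5^0 = -1 + 1 = 0.
Assume g_m = -2^m + 5^m for some m ≥ 0.
Then g_{m+1} = 2g_m + 3·5^m = 2·(-2^m + 5^m) + 3·5^m = -2^{m+1} + 2·5^m + 3·5^m = -2^{m+1} + 5·5^m = -2^{m+1} + 5^{m+1}.
So the formula holds for m+1, and by induction g_k = -2^k + 5^k for all k ≥ 0.

g_k = -2^k + 5^k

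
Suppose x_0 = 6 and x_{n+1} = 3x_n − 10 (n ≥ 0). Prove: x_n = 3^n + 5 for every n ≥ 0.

Base case: x_0 = 6, and 3^0 + 5 = 1 + 5 = 6.
Assume x_r = 3^r + 5 for some r ≥ 0.
Then x_{r+1} = 3x_r − 10 = 3·(3^r + 5) − 10 = 3^{r+1} + 15 − 10 = 3^{r+1} + 5.
Hence x_n = 3^n + 5 for every n ≥ 0, by induction.

x_n = 3^n + 5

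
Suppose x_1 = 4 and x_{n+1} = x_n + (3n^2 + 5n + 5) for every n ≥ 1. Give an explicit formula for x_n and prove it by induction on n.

Claim: x_n = n^3 + n^2 + 3n − 1.

Base case: x_1 = 4, and 1^3 + 1^2 + 3·1 − 1 = 4.
Assume x_m = m^3 + m^2 + 3m − 1.
Then x_{m+1} = x_m + (3m^2 + 5m + 5) = (m^3 + m^2 + 3m − 1) + (3m^2 + 5m + 5) = m^3 + 4m^2 + 8m + 4,
and (m+1)^3 + (m+1)^2 + 3·(m+1) − 1 = m^3 + 4m^2 + 8m + 4.
By induction, x_n = n^3 + n^2 + 3n − 1 for all n ≥ 1.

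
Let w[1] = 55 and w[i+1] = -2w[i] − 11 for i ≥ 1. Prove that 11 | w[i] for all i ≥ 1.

Base case: w[1] = 55 = 11·5, so 11 | w[1].
Assume 11 | w[j], so w[j] = 11t for some integer t.
Then w[j+1] = -2w[j] − 11 = -2·(11t) − 11 = 11(-2t − 1), so 11 | w[j+1].
Hence 11 | w[i] for every i ≥ 1, by induction.

11 | w[i]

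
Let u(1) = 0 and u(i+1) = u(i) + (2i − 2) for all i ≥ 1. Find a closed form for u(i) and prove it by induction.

Claim: u(i) = i^2 − 3i + 2.

Base case: u(1) = 0, and 1^2 − 3·1 + 2 = 0.
Assume u(m) = m^2 − 3m + 2.
Then u(m+1) = u(m) + (2m − 2) = (m^2 − 3m + 2) + (2m − 2) = m^2 − m,
and (m+1)^2 − 3·(m+1) + 2 = m^2 − m.
Hence u(i) = i^2 − 3i + 2 for every i ≥ 1, by induction.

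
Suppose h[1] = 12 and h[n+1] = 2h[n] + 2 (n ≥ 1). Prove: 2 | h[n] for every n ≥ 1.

Base case: h[1] = 12 = 2·6, so 2 | h[1].
Assume 2 | h[r], so h[r] = 2t for some integer t.
Then h[r+1] = 2h[r] + 2 = 2·(2t) + 2 = 2(2t + 1), so 2 | h[r+1].
By induction, 2 | h[n] for all n ≥ 1.

2 | h[n]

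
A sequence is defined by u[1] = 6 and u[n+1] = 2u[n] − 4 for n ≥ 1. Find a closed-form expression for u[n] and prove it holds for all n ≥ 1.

Claim: u[n] = 2^n + 4.

Base case: u[1] = 6, and 2^1 + 4 = 2 + 4 = 6.
Assume u[m] = 2^m + 4 for some m ≥ 1.
Then u[m+1] = 2u[m] − 4 = 2·(2^m + 4) − 4 = 2^{m+1} + 8 − 4 = 2^{m+1} + 4.
By induction, u[n] = 2^n + 4 for all n ≥ 1.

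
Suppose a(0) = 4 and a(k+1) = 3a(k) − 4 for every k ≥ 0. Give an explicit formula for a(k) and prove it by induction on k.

Claim: a(k) = 2·3^k + 2.

Base case: a(0) = 4, and 2·3^0 + 2 = 2 + 2 = 4.
Assume a(m) = 2·3^m + 2 for some m ≥ 0.
Then a(m+1) = 3a(m) − 4 = 3·(2·3^m + 2) − 4 = 6·3^m + 6 − 4 = 2·3^{m+1} + 2.
So the formula holds for m+1, and by induction a(k) = 2·3^k + 2 for all k ≥ 0.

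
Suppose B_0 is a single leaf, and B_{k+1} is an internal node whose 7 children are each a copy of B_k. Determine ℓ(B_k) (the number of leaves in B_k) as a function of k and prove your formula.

Claim: ℓ(B_k) = 7^k.

Base case: ℓ(B_0) = 1, and 7^0 = 1.
Assume ℓ(B_r) = 7^r.
Then ℓ(B_{r+1}) = 7·ℓ(B_r) = 7·7^r = 7^{r+1}.
So the formula holds for r+1, and by induction ℓ(B_k) = 7^k for all k ≥ 0.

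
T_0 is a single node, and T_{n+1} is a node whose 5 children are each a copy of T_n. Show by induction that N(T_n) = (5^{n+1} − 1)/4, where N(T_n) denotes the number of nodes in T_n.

Base case: N(T_0) = 1, and (5^{0+1} − 1)/4 = 1.
Assume N(T_r) = (5^{r+1} − 1)/4.
Then N(T_{r+1}) = 1 + 5N(T_r) = 1 + 5·(5^{r+1} − 1)/4 = 1 + (5^{r+2} − 5)/4 = (4 + 5^{r+2} − 5)/4 = (5^{r+2} − 1)/4.
This completes the inductive step, so N(T_n) = (5^{n+1} − 1)/4 for all n ≥ 0.

N(T_n) = (5^{n+1} − 1)/4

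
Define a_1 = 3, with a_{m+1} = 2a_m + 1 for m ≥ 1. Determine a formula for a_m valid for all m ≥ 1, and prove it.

Claim: a_m = 2^{m+1} − 1.

Base case: a_1 = 3, and 2^{1+1} − 1 = 4 − 1 = 3.
Assume a_k = 2^{k+1} − 1 for some k ≥ 1.
Then a_{k+1} = 2a_k + 1 = 2·(2^{k+1} − 1) + 1 = 2^{k+2} − 2 + 1 = 2^{k+2} − 1.
This completes the inductive step, so a_m = 2^{m+1} − 1 for all m ≥ 1.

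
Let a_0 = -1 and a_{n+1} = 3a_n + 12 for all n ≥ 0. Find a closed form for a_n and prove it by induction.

Claim: a_n = 5·3^n − 6.

Base case: a_0 = -1, and 5·3^0 − 6 = 5 − 6 = -1.
Assume a_j = 5·3^j − 6 for some j ≥ 0.
Then a_{j+1} = 3a_j + 12 = 3·(5·3^j − 6) + 12 = 15·3^j − 18 + 12 = 5·3^{j+1} − 6.
Hence a_n = 5·3^n − 6 for every n ≥ 0, by induction.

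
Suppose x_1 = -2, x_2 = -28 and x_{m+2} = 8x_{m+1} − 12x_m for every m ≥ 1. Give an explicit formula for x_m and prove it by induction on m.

Claim: x_m = 2·2^m − 6^m.

Base cases: x_1 = -2 and 2·2^1 − 6^1 = -2; x_2 = -28 and 2·2^2 − 6^2 = -28.
Assume x_i = 2·2^i − 6^i for all 1 ≤ i ≤ j, where j ≥ 2.
Then x_{j+1} = 8x_j − 12x_{j−1} = 8·(2·2^j − 6^j) − 12·(2·2^{j−1} − 6^{j−1}) = 2·(8·2 − 12)2^{j−1} − (8·6 − 12)6^{j−1} = 8·2^{j−1} − 36·6^{j−1} = 2·2^{j+1} − 6^{j+1}.
This completes the inductive step, so x_m = 2·2^m − 6^m for all m ≥ 1.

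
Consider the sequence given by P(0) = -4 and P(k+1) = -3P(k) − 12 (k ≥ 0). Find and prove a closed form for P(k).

Claim: P(k) = -(-3)^k − 3.

Base case: P(0) = -4, and -(-3)^0 − 3 = -1 − 3 = -4.
Assume P(m) = -(-3)^m − 3 for some m ≥ 0.
Then P(m+1) = -3P(m) − 12 = -3·(-(-3)^m − 3) − 12 = 3·(-3)^m + 9 − 12 = -(-3)^{m+1} − 3.
Hence P(k) = -(-3)^k − 3 for every k ≥ 0, by induction.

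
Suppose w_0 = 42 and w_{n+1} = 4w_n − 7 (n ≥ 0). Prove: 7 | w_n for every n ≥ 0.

Base case: w_0 = 42 = 7·6, so 7 | w_0.
Assume 7 | w_r, so w_r = 7t for some integer t.
Then w_{r+1} = 4w_r − 7 = 4·(7t) − 7 = 7(4t − 1), so 7 | w_{r+1}.
So the property holds for r+1, and by induction 7 | w_n for all n ≥ 0.

7 | w_n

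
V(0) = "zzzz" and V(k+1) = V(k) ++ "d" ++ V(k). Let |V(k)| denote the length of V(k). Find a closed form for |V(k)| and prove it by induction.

Claim: |V(k)| = 5·2^k − 1.

Base case: |V(0)| = 4, and 5·2^0 − 1 = 4.
Assume |V(j)| = 5·2^j − 1.
Then |V(j+1)| = |V(j)| + 1 + |V(j)| = 2|V(j)| + 1 = 2(5·2^j − 1) + 1 = 5·2^{j+1} − 2 + 1 = 5·2^{j+1} − 1.
This completes the inductive step, so |V(k)| = 5·2^k − 1 for all k ≥ 0.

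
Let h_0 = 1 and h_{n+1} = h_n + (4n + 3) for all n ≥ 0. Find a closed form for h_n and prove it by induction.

Claim: h_n = 2n^2 + n + 1.

Base case: h_0 = 1, and 2·0^2 + 0 + 1 = 1.
Assume h_m = 2m^2 + m + 1.
Then h_{m+1} = h_m + (4m + 3) = (2m^2 + m + 1) + (4m + 3) = 2m^2 + 5m + 4,
and 2·(m+1)^2 + (m+1) + 1 = 2m^2 + 5m + 4.
Hence h_n = 2n^2 + n + 1 for every n ≥ 0, by induction.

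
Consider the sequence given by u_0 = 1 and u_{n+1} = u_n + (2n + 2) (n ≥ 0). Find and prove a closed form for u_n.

Claim: u_n = n^2 + n + 1.

Base case: u_0 = 1, and 0^2 + 0 + 1 = 1.
Assume u_r = r^2 + r + 1.
Then u_{r+1} = u_r + (2r + 2) = (r^2 + r + 1) + (2r + 2) = r^2 + 3r + 3,
and (r+1)^2 + (r+1) + 1 = r^2 + 3r + 3.
By induction, u_n = n^2 + n + 1 for all n ≥ 0.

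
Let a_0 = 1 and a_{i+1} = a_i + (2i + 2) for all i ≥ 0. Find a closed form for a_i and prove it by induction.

Claim: a_i = i^2 + i + 1.

Base case: a_0 = 1, and 0^2 + 0 + 1 = 1.
Assume a_j = j^2 + j + 1.
Then a_{j+1} = a_j + (2j + 2) = (j^2 + j + 1) + (2j + 2) = j^2 + 3j + 3,
and (j+1)^2 + (j+1) + 1 = j^2 + 3j + 3.
This completes the inductive step, so a_i = i^2 + i + 1 for all i ≥ 0.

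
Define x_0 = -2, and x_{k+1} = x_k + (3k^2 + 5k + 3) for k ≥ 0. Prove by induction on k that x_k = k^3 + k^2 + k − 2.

Base case: x_0 = -2, and 0^3 + 0^2 + 0 − 2 = -2.
Assume x_r = r^3 + r^2 + r − 2.
Then x_{r+1} = x_r + (3r^2 + 5r + 3) = (r^3 + r^2 + r − 2) + (3r^2 + 5r + 3) = r^3 + 4r^2 + 6r + 1,
and (r+1)^3 + (r+1)^2 + (r+1) − 2 = r^3 + 4r^2 + 6r + 1.
This completes the inductive step, so x_k = k^3 + k^2 + k − 2 for all k ≥ 0.

x_k = k^3 + k^2 + k − 2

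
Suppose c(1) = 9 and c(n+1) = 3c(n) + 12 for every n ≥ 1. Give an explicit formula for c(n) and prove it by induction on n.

Claim: c(n) = 5·3^n − 6.

Base case: c(1) = 9, and 5·3^1 − 6 = 15 − 6 = 9.
Assume c(m) = 5·3^m − 6 for some m ≥ 1.
Then c(m+1) = 3c(m) + 12 = 3·(5·3^m − 6) + 12 = 15·3^m − 18 + 12 = 5·3^{m+1} − 6.
This completes the inductive step, so c(n) = 5·3^n − 6 for all n ≥ 1.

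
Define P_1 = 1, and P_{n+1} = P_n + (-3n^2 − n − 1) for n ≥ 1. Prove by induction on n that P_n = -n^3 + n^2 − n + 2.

Base case: P_1 = 1, and -1^3 + 1^2 − 1 + 2 = 1.
Assume P_j = -j^3 + j^2 − j + 2.
Then P_{j+1} = P_j + (-3j^2 − j − 1) = (-j^3 + j^2 − j + 2) + (-3j^2 − j − 1) = -j^3 − 2j^2 − 2j + 1,
and -(j+1)^3 + (j+1)^2 − (j+1) + 2 = -j^3 − 2j^2 − 2j + 1.
This completes the inductive step, so P_n = -n^3 + n^2 − n + 2 for all n ≥ 1.

P_n = -n^3 + n^2 − n + 2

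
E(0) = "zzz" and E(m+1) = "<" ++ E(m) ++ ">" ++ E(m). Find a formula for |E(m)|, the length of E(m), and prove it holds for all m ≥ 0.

Claim: |E(m)| = 5·2^m − 2.

Base case: |E(0)| = 3, and 5·2^0 − 2 = 3.
Assume |E(j)| = 5·2^j − 2.
Then |E(j+1)| = 1 + |E(j)| + 1 + |E(j)| = 2|E(j)| + 2 = 2(5·2^j − 2) + 2 = 5·2^{j+1} − 4 + 2 = 5·2^{j+1} − 2.
This completes the inductive step, so |E(m)| = 5·2^m − 2 for all m ≥ 0.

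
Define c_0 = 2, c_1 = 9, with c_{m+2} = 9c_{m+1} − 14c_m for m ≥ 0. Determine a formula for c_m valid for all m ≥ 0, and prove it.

Claim: c_m = 2^m + 7^m.

Base cases: c_0 = 2 and 2^0 + 7^0 = 2; c_1 = 9 and 2^1 + 7^1 = 9.
Assume c_j = 2^j + 7^j for all 0 ≤ j ≤ r, where r ≥ 1.
Then c_{r+1} = 9c_r − 14c_{r−1} = 9·(2^r + 7^r) − 14·(2^{r−1} + 7^{r−1}) = (9·2 − 14)2^{r−1} + (9·7 − 14)7^{r−1} = 4·2^{r−1} + 49·7^{r−1} = 2^{r+1} + 7^{r+1}.
This completes the inductive step, so c_m = 2^m + 7^m for all m ≥ 0.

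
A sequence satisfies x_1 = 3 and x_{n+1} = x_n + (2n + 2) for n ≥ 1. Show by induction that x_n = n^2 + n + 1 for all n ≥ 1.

Base case: x_1 = 3, and 1^2 + 1 + 1 = 3.
Assume x_r = r^2 + r + 1.
Then x_{r+1} = x_r + (2r + 2) = (r^2 + r + 1) + (2r + 2) = r^2 + 3r + 3,
and (r+1)^2 + (r+1) + 1 = r^2 + 3r + 3.
Hence x_n = n^2 + n + 1 for every n ≥ 1, by induction.

x_n = n^2 + n + 1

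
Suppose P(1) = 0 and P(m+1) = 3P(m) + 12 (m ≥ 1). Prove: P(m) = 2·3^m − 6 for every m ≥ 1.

Base case: P(1) = 0, and 2·3^1 − 6 = 6 − 6 = 0.
Assume P(k) = 2·3^k − 6 for some k ≥ 1.
Then P(k+1) = 3P(k) + 12 = 3·(2·3^k − 6) + 12 = 6·3^k − 18 + 12 = 2·3^{k+1} − 6.
So the formula holds for k+1, and by induction P(m) = 2·3^m − 6 for all m ≥ 1.

P(m) = 2·3^m − 6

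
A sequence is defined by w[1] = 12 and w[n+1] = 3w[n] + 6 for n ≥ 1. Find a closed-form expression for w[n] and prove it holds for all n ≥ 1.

Claim: w[n] = 5·3^n − 3.

Base case: w[1] = 12, and 5·3^1 − 3 = 15 − 3 = 12.
Assume w[k] = 5·3^k − 3 for some k ≥ 1.
Then w[k+1] = 3w[k] + 6 = 3·(5·3^k − 3) + 6 = 15·3^k − 9 + 6 = 5·3^{k+1} − 3.
This completes the inductive step, so w[n] = 5·3^n − 3 for all n ≥ 1.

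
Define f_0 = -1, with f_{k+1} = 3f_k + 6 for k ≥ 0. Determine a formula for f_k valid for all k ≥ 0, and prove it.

Claim: f_k = 2·3^k − 3.

Base case: f_0 = -1, and 2·3^0 − 3 = 2 − 3 = -1.
Assume f_j = 2·3^j − 3 for some j ≥ 0.
Then f_{j+1} = 3f_j + 6 = 3·(2·3^j − 3) + 6 = 6·3^j − 9 + 6 = 2·3^{j+1} − 3.
This completes the inductive step, so f_k = 2·3^k − 3 for all k ≥ 0.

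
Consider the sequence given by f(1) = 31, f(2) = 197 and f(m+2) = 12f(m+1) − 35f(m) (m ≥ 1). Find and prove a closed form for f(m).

Claim: f(m) = 3·7^m + 2·5^m.

Base cases: f(1) = 31 and 3·7^1 + 2·5^1 = 31; f(2) = 197 and 3·7^2 + 2·5^2 = 197.
Assume f(j) = 3·7^j + 2·5^j for all 1 ≤ j ≤ r, where r ≥ 2.
Then f(r+1) = 12f(r) − 35f(r−1) = 12·(3·7^r + 2·5^r) − 35·(3·7^{r−1} + 2·5^{r−1}) = 3·(12·7 − 35)7^{r−1} + 2·(12·5 − 35)5^{r−1} = 147·7^{r−1} + 50·5^{r−1} = 3·7^{r+1} + 2·5^{r+1}.
This completes the inductive step, so f(m) = 3·7^m + 2·5^m for all m ≥ 1.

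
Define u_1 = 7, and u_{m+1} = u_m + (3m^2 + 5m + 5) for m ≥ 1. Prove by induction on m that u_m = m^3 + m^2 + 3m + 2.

Base case: u_1 = 7, and 1^3 + 1^2 + 3·1 + 2 = 7.
Assume u_j = j^3 + j^2 + 3j + 2.
Then u_{j+1} = u_j + (3j^2 + 5j + 5) = (j^3 + j^2 + 3j + 2) + (3j^2 + 5j + 5) = j^3 + 4j^2 + 8j + 7,
and (j+1)^3 + (j+1)^2 + 3·(j+1) + 2 = j^3 + 4j^2 + 8j + 7.
By induction, u_m = m^3 + m^2 + 3m + 2 for all m ≥ 1.

u_m = m^3 + m^2 + 3m + 2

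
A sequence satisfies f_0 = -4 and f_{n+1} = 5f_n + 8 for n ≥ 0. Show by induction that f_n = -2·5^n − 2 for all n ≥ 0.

Base case: f_0 = -4, and -2·5^0 − 2 = -2 − 2 = -4.
Assume f_k = -2·5^k − 2 for some k ≥ 0.
Then f_{k+1} = 5f_k + 8 = 5·(-2·5^k − 2) + 8 = -10·5^k − 10 + 8 = -2·5^{k+1} − 2.
By induction, f_n = -2·5^n − 2 for all n ≥ 0.

f_n = -2·5^n − 2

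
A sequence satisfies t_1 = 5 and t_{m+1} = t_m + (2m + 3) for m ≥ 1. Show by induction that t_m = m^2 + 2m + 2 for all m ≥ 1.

Base case: t_1 = 5, and 1^2 + 2·1 + 2 = 5.
Assume t_j = j^2 + 2j + 2.
Then t_{j+1} = t_j + (2j + 3) = (j^2 + 2j + 2) + (2j + 3) = j^2 + 4j + 5,
and (j+1)^2 + 2·(j+1) + 2 = j^2 + 4j + 5.
By induction, t_m = m^2 + 2m + 2 for all m ≥ 1.

t_m = m^2 + 2m + 2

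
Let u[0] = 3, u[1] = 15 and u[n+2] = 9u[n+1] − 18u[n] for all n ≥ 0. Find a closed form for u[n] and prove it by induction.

Claim: u[n] = 2·6^n + 3^n.

Base cases: u[0] = 3 and 2·6^0 + 3^0 = 3; u[1] = 15 and 2·6^1 + 3^1 = 15.
Assume u[i] = 2·6^i + 3^i for all 0 ≤ i ≤ j, where j ≥ 1.
Then u[j+1] = 9u[j] − 18u[j−1] = 9·(2·6^j + 3^j) − 18·(2·6^{j−1} + 3^{j−1}) = 2·(9·6 − 18)6^{j−1} + (9·3 − 18)3^{j−1} = 72·6^{j−1} + 9·3^{j−1} = 2·6^{j+1} + 3^{j+1}.
Hence u[n] = 2·6^n + 3^n for every n ≥ 0, by strong induction.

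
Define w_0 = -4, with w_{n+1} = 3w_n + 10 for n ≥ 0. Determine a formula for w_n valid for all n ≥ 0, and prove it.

Claim: w_n = 3^n − 5.

Base case: w_0 = -4, and 3^0 − 5 = 1 − 5 = -4.
Assume w_k = 3^k − 5 for some k ≥ 0.
Then w_{k+1} = 3w_k + 10 = 3·(3^k − 5) + 10 = 3^{k+1} − 15 + 10 = 3^{k+1} − 5.
Hence w_n = 3^n − 5 for every n ≥ 0, by induction.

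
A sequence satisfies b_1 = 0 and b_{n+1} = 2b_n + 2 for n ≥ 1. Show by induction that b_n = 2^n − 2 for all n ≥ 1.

Base case: b_1 = 0, and 2^1 − 2 = 2 − 2 = 0.
Assume b_j = 2^j − 2 for some j ≥ 1.
Then b_{j+1} = 2b_j + 2 = 2·(2^j − 2) + 2 = 2^{j+1} − 4 + 2 = 2^{j+1} − 2.
So the formula holds for j+1, and by induction b_n = 2^n − 2 for all n ≥ 1.

b_n = 2^n − 2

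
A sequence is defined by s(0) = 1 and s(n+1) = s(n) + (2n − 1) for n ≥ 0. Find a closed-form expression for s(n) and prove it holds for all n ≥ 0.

Claim: s(n) = n^2 − 2n + 1.

Base case: s(0) = 1, and 0^2 − 2·0 + 1 = 1.
Assume s(r) = r^2 − 2r + 1.
Then s(r+1) = s(r) + (2r − 1) = (r^2 − 2r + 1) + (2r − 1) = r^2,
and (r+1)^2 − 2·(r+1) + 1 = r^2.
Hence s(n) = n^2 − 2n + 1 for every n ≥ 0, by induction.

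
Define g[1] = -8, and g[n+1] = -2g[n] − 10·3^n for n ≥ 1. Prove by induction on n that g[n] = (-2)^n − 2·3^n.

Base case: g[1] = -8, and (-2)^1 − 2·3^1 = -2 − 6 = -8.
Assume g[r] = (-2)^r − 2·3^r for some r ≥ 1.
Then g[r+1] = -2g[r] − 10·3^r = -2·((-2)^r − 2·3^r) − 10·3^r = (-2)^{r+1} + 4·3^r − 10·3^r = (-2)^{r+1} − 6·3^r = (-2)^{r+1} − 2·3^{r+1}.
By induction, g[n] = (-2)^n − 2·3^n for all n ≥ 1.

g[n] = (-2)^n − 2·3^n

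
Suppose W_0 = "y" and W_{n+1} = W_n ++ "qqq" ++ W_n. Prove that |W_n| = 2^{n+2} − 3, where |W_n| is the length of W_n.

Base case: |W_0| = 1, and 2^{0+2} − 3 = 1.
Assume |W_k| = 2^{k+2} − 3.
Then |W_{k+1}| = |W_k| + 3 + |W_k| = 2|W_k| + 3 = 2(2^{k+2} − 3) + 3 = 2^{k+3} − 6 + 3 = 2^{k+3} − 3.
This completes the inductive step, so |W_n| = 2^{n+2} − 3 for all n ≥ 0.

|W_n| = 2^{n+2} − 3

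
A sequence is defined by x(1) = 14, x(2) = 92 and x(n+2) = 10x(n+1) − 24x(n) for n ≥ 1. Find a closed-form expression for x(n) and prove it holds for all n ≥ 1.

Claim: x(n) = 3·6^n − 4^n.

Base cases: x(1) = 14 and 3·6^1 − 4^1 = 14; x(2) = 92 and 3·6^2 − 4^2 = 92.
Assume x(i) = 3·6^i − 4^i for all 1 ≤ i ≤ j, where j ≥ 2.
Then x(j+1) = 10x(j) − 24x(j−1) = 10·(3·6^j − 4^j) − 24·(3·6^{j−1} − 4^{j−1}) = 3·(10·6 − 24)6^{j−1} − (10·4 − 24)4^{j−1} = 108·6^{j−1} − 16·4^{j−1} = 3·6^{j+1} − 4^{j+1}.
This completes the inductive step, so x(n) = 3·6^n − 4^n for all n ≥ 1.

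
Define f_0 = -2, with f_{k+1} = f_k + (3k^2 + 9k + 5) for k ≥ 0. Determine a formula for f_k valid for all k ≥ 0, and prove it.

Claim: f_k = k^3 + 3k^2 + k − 2.

Base case: f_0 = -2, and 0^3 + 3·0^2 + 0 − 2 = -2.
Assume f_j = j^3 + 3j^2 + j − 2.
Then f_{j+1} = f_j + (3j^2 + 9j + 5) = (j^3 + 3j^2 + j − 2) + (3j^2 + 9j + 5) = j^3 + 6j^2 + 10j + 3,
and (j+1)^3 + 3·(j+1)^2 + (j+1) − 2 = j^3 + 6j^2 + 10j + 3.
By induction, f_k = k^3 + 3k^2 + k − 2 for all k ≥ 0.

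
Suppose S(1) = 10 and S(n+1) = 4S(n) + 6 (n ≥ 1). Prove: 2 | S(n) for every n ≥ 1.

Base case: S(1) = 10 = 2·5, so 2 | S(1).
Assume 2 | S(j), so S(j) = 2t for some integer t.
Then S(j+1) = 4S(j) + 6 = 4·(2t) + 6 = 2(4t + 3), so 2 | S(j+1).
By induction, 2 | S(n) for all n ≥ 1.

2 | S(n)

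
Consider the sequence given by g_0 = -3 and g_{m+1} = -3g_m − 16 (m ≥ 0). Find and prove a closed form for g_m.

Claim: g_m = (-3)^m − 4.

Base case: g_0 = -3, and (-3)^0 − 4 = 1 − 4 = -3.
Assume g_j = (-3)^j − 4 for some j ≥ 0.
Then g_{j+1} = -3g_j − 16 = -3·((-3)^j − 4) − 16 = -3·(-3)^j + 12 − 16 = (-3)^{j+1} − 4.
By induction, g_m = (-3)^m − 4 for all m ≥ 0.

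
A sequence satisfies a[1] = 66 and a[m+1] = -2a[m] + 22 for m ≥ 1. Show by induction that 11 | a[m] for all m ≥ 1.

Base case: a[1] = 66 = 11·6, so 11 | a[1].
Assume 11 | a[j], so a[j] = 11t for some integer t.
Then a[j+1] = -2a[j] + 22 = -2·(11t) + 22 = 11(-2t + 2), so 11 | a[j+1].
So the property holds for j+1, and by induction 11 | a[m] for all m ≥ 1.

11 | a[m]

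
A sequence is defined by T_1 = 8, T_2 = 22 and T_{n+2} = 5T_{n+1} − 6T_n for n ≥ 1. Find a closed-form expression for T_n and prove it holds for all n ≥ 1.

Claim: T_n = 2^n + 2·3^n.

Base cases: T_1 = 8 and 2^1 + 2·3^1 = 8; T_2 = 22 and 2^2 + 2·3^2 = 22.
Assume T_i = 2^i + 2·3^i for all 1 ≤ i ≤ j, where j ≥ 2.
Then T_{j+1} = 5T_j − 6T_{j−1} = 5·(2^j + 2·3^j) − 6·(2^{j−1} + 2·3^{j−1}) = (5·2 − 6)2^{j−1} + 2·(5·3 − 6)3^{j−1} = 4·2^{j−1} + 18·3^{j−1} = 2^{j+1} + 2·3^{j+1}.
Hence T_n = 2^n + 2·3^n for every n ≥ 1, by strong induction.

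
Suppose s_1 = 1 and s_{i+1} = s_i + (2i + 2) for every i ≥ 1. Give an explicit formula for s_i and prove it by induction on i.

Claim: s_i = i^2 + i − 1.

Base case: s_1 = 1, and 1^2 + 1 − 1 = 1.
Assume s_m = m^2 + m − 1.
Then s_{m+1} = s_m + (2m + 2) = (m^2 + m − 1) + (2m + 2) = m^2 + 3m + 1,
and (m+1)^2 + (m+1) − 1 = m^2 + 3m + 1.
Hence s_i = i^2 + i − 1 for every i ≥ 1, by induction.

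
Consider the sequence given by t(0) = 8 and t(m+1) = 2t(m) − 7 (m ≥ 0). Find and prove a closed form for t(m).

Claim: t(m) = 2^m + 7.

Base case: t(0) = 8, and 2^0 + 7 = 1 + 7 = 8.
Assume t(k) = 2^k + 7 for some k ≥ 0.
Then t(k+1) = 2t(k) − 7 = 2·(2^k + 7) − 7 = 2^{k+1} + 14 − 7 = 2^{k+1} + 7.
Hence t(m) = 2^m + 7 for every m ≥ 0, by induction.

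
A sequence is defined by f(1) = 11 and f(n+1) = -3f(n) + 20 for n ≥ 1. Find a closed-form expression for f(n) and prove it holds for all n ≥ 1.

Claim: f(n) = -2·(-3)^n + 5.

Base case: f(1) = 11, and -2·(-3)^1 + 5 = 6 + 5 = 11.
Assume f(k) = -2·(-3)^k + 5 for some k ≥ 1.
Then f(k+1) = -3f(k) + 20 = -3·(-2·(-3)^k + 5) + 20 = 6·(-3)^k − 15 + 20 = -2·(-3)^{k+1} + 5.
Hence f(n) = -2·(-3)^n + 5 for every n ≥ 1, by induction.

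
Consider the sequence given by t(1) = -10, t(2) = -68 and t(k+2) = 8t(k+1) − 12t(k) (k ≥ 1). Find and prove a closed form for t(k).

Claim: t(k) = 2^k − 2·6^k.

Base cases: t(1) = -10 and 2^1 − 2·6^1 = -10; t(2) = -68 and 2^2 − 2·6^2 = -68.
Assume t(j) = 2^j − 2·6^j for all 1 ≤ j ≤ r, where r ≥ 2.
Then t(r+1) = 8t(r) − 12t(r−1) = 8·(2^r − 2·6^r) − 12·(2^{r−1} − 2·6^{r−1}) = (8·2 − 12)2^{r−1} − 2·(8·6 − 12)6^{r−1} = 4·2^{r−1} − 72·6^{r−1} = 2^{r+1} − 2·6^{r+1}.
Hence t(k) = 2^k − 2·6^k for every k ≥ 1, by strong induction.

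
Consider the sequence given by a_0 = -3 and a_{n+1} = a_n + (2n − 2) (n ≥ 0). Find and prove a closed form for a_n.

Claim: a_n = n^2 − 3n − 3.

Base case: a_0 = -3, and 0^2 − 3·0 − 3 = -3.
Assume a_m = m^2 − 3m − 3.
Then a_{m+1} = a_m + (2m − 2) = (m^2 − 3m − 3) + (2m − 2) = m^2 − m − 5,
and (m+1)^2 − 3·(m+1) − 3 = m^2 − m − 5.
By induction, a_n = n^2 − 3n − 3 for all n ≥ 0.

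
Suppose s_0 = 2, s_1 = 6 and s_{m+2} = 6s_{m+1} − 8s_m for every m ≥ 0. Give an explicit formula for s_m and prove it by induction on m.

Claim: s_m = 4^m + 2^m.

Base cases: s_0 = 2 and 4^0 + 2^0 = 2; s_1 = 6 and 4^1 + 2^1 = 6.
Assume s_j = 4^j + 2^j for all 0 ≤ j ≤ r, where r ≥ 1.
Then s_{r+1} = 6s_r − 8s_{r−1} = 6·(4^r + 2^r) − 8·(4^{r−1} + 2^{r−1}) = (6·4 − 8)4^{r−1} + (6·2 − 8)2^{r−1} = 16·4^{r−1} + 4·2^{r−1} = 4^{r+1} + 2^{r+1}.
By strong induction, s_m = 4^m + 2^m for all m ≥ 0.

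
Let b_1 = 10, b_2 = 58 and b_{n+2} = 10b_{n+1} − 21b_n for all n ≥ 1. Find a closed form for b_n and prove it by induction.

Claim: b_n = 7^n + 3^n.

Base cases: b_1 = 10 and 7^1 + 3^1 = 10; b_2 = 58 and 7^2 + 3^2 = 58.
Assume b_j = 7^j + 3^j for all 1 ≤ j ≤ r, where r ≥ 2.
Then b_{r+1} = 10b_r − 21b_{r−1} = 10·(7^r + 3^r) − 21·(7^{r−1} + 3^{r−1}) = (10·7 − 21)7^{r−1} + (10·3 − 21)3^{r−1} = 49·7^{r−1} + 9·3^{r−1} = 7^{r+1} + 3^{r+1}.
This completes the inductive step, so b_n = 7^n + 3^n for all n ≥ 1.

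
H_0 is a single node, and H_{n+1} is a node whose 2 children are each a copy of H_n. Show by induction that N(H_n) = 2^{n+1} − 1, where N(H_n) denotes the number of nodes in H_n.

Base case: N(H_0) = 1, and 2^{0+1} − 1 = 1.
Assume N(H_r) = 2^{r+1} − 1.
Then N(H_{r+1}) = 1 + 2N(H_r) = 1 + 2(2^{r+1} − 1) = 2^{r+2} − 2 + 1 = 2^{r+2} − 1.
By induction, N(H_n) = 2^{n+1} − 1 for all n ≥ 0.

N(H_n) = 2^{n+1} − 1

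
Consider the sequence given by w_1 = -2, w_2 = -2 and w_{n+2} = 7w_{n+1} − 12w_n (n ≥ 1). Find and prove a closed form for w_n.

Claim: w_n = 4^n − 2·3^n.

Base cases: w_1 = -2 and 4^1 − 2·3^1 = -2; w_2 = -2 and 4^2 − 2·3^2 = -2.
Assume w_j = 4^j − 2·3^j for all 1 ≤ j ≤ m, where m ≥ 2.
Then w_{m+1} = 7w_m − 12w_{m−1} = 7·(4^m − 2·3^m) − 12·(4^{m−1} − 2·3^{m−1}) = (7·4 − 12)4^{m−1} − 2·(7·3 − 12)3^{m−1} = 16·4^{m−1} − 18·3^{m−1} = 4^{m+1} − 2·3^{m+1}.
Hence w_n = 4^n − 2·3^n for every n ≥ 1, by strong induction.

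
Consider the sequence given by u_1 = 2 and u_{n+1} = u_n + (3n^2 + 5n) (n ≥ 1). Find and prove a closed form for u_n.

Claim: u_n = n^3 + n^2 − 2n + 2.

Base case: u_1 = 2, and 1^3 + 1^2 − 2·1 + 2 = 2.
Assume u_j = j^3 + j^2 − 2j + 2.
Then u_{j+1} = u_j + (3j^2 + 5j) = (j^3 + j^2 − 2j + 2) + (3j^2 + 5j) = j^3 + 4j^2 + 3j + 2,
and (j+1)^3 + (j+1)^2 − 2·(j+1) + 2 = j^3 + 4j^2 + 3j + 2.
By induction, u_n = n^3 + n^2 − 2n + 2 for all n ≥ 1.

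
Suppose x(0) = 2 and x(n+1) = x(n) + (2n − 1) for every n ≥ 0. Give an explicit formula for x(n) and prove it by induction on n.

Claim: x(n) = n^2 − 2n + 2.

Base case: x(0) = 2, and 0^2 − 2·0 + 2 = 2.
Assume x(j) = j^2 − 2j + 2.
Then x(j+1) = x(j) + (2j − 1) = (j^2 − 2j + 2) + (2j − 1) = j^2 + 1,
and (j+1)^2 − 2·(j+1) + 2 = j^2 + 1.
By induction, x(n) = n^2 − 2n + 2 for all n ≥ 0.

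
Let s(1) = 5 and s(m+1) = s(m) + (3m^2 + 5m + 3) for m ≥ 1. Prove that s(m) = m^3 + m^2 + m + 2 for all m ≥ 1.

Base case: s(1) = 5, and 1^3 + 1^2 + 1 + 2 = 5.
Assume s(j) = j^3 + j^2 + j + 2.
Then s(j+1) = s(j) + (3j^2 + 5j + 3) = (j^3 + j^2 + j + 2) + (3j^2 + 5j + 3) = j^3 + 4j^2 + 6j + 5,
and (j+1)^3 + (j+1)^2 + (j+1) + 2 = j^3 + 4j^2 + 6j + 5.
Hence s(m) = m^3 + m^2 + m + 2 for every m ≥ 1, by induction.

s(m) = m^3 + m^2 + m + 2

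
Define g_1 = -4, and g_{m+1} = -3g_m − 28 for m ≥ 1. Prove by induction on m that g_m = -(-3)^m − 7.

Base case: g_1 = -4, and -(-3)^1 − 7 = 3 − 7 = -4.
Assume g_r = -(-3)^r − 7 for some r ≥ 1.
Then g_{r+1} = -3g_r − 28 = -3·(-(-3)^r − 7) − 28 = 3·(-3)^r + 21 − 28 = -(-3)^{r+1} − 7.
Hence g_m = -(-3)^m − 7 for every m ≥ 1, by induction.

g_m = -(-3)^m − 7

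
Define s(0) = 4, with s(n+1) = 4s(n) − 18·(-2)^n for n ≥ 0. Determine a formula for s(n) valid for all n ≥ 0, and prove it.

Claim: s(n) = 4^n + 3·(-2)^n.

Base case: s(0) = 4, and 4^0 + 3·(-2)^0 = 1 + 3 = 4.
Assume s(j) = 4^j + 3·(-2)^j for some j ≥ 0.
Then s(j+1) = 4s(j) − 18·(-2)^j = 4·(4^j + 3·(-2)^j) − 18·(-2)^j = 4^{j+1} + 12·(-2)^j − 18·(-2)^j = 4^{j+1} − 6·(-2)^j = 4^{j+1} + 3·(-2)^{j+1}.
This completes the inductive step, so s(n) = 4^n + 3·(-2)^n for all n ≥ 0.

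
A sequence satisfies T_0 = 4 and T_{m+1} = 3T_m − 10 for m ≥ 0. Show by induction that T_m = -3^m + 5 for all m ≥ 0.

Base case: T_0 = 4, and -3^0 + 5 = -1 + 5 = 4.
Assume T_k = -3^k + 5 for some k ≥ 0.
Then T_{k+1} = 3T_k − 10 = 3·(-3^k + 5) − 10 = -3^{k+1} + 15 − 10 = -3^{k+1} + 5.
Hence T_m = -3^m + 5 for every m ≥ 0, by induction.

T_m = -3^m + 5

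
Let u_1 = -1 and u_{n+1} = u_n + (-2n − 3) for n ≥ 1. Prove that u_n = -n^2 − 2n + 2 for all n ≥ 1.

Base case: u_1 = -1, and -1^2 − 2·1 + 2 = -1.
Assume u_m = -m^2 − 2m + 2.
Then u_{m+1} = u_m + (-2m − 3) = (-m^2 − 2m + 2) + (-2m − 3) = -m^2 − 4m − 1,
and -(m+1)^2 − 2·(m+1) + 2 = -m^2 − 4m − 1.
This completes the inductive step, so u_n = -n^2 − 2n + 2 for all n ≥ 1.

u_n = -n^2 − 2n + 2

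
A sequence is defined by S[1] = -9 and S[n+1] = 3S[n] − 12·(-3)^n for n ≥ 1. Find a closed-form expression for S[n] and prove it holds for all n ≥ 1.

Claim: S[n] = -3^n + 2·(-3)^n.

Base case: S[1] = -9, and -3^1 + 2·(-3)^1 = -3 − 6 = -9.
Assume S[r] = -3^r + 2·(-3)^r for some r ≥ 1.
Then S[r+1] = 3S[r] − 12·(-3)^r = 3·(-3^r + 2·(-3)^r) − 12·(-3)^r = -3^{r+1} + 6·(-3)^r − 12·(-3)^r = -3^{r+1} − 6·(-3)^r = -3^{r+1} + 2·(-3)^{r+1}.
This completes the inductive step, so S[n] = -3^n + 2·(-3)^n for all n ≥ 1.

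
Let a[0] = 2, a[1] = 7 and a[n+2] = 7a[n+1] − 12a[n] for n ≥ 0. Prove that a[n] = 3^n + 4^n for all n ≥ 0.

Base cases: a[0] = 2 and 3^0 + 4^0 = 2; a[1] = 7 and 3^1 + 4^1 = 7.
Assume a[j] = 3^j + 4^j for all 0 ≤ j ≤ m, where m ≥ 1.
Then a[m+1] = 7a[m] − 12a[m−1] = 7·(3^m + 4^m) − 12·(3^{m−1} + 4^{m−1}) = (7·3 − 12)3^{m−1} + (7·4 − 12)4^{m−1} = 9·3^{m−1} + 16·4^{m−1} = 3^{m+1} + 4^{m+1}.
This completes the inductive step, so a[n] = 3^n + 4^n for all n ≥ 0.

a[n] = 3^n + 4^n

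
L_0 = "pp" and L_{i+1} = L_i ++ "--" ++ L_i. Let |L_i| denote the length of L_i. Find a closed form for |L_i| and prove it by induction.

Claim: |L_i| = 2^{i+2} − 2.

Base case: |L_0| = 2, and 2^{0+2} − 2 = 2.
Assume |L_r| = 2^{r+2} − 2.
Then |L_{r+1}| = |L_r| + 2 + |L_r| = 2|L_r| + 2 = 2(2^{r+2} − 2) + 2 = 2^{r+3} − 4 + 2 = 2^{r+3} − 2.
By induction, |L_i| = 2^{i+2} − 2 for all i ≥ 0.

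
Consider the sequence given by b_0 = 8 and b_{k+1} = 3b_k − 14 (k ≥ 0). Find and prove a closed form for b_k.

Claim: b_k = 3^k + 7.

Base case: b_0 = 8, and 3^0 + 7 = 1 + 7 = 8.
Assume b_m = 3^m + 7 for some m ≥ 0.
Then b_{m+1} = 3b_m − 14 = 3·(3^m + 7) − 14 = 3^{m+1} + 21 − 14 = 3^{m+1} + 7.
Hence b_k = 3^k + 7 for every k ≥ 0, by induction.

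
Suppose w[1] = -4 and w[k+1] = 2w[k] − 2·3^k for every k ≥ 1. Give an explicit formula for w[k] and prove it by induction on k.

Claim: w[k] = 2^k − 2·3^k.

Base case: w[1] = -4, and 2^1 − 2·3^1 = 2 − 6 = -4.
Assume w[j] = 2^j − 2·3^j for some j ≥ 1.
Then w[j+1] = 2w[j] − 2·3^j = 2·(2^j − 2·3^j) − 2·3^j = 2^{j+1} − 4·3^j − 2·3^j = 2^{j+1} − 6·3^j = 2^{j+1} − 2·3^{j+1}.
Hence w[k] = 2^k − 2·3^k for every k ≥ 1, by induction.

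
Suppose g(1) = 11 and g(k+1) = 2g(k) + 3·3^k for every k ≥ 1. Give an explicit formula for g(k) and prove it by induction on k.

Claim: g(k) = 2^k + 3·3^k.

Base case: g(1) = 11, and 2^1 + 3·3^1 = 2 + 9 = 11.
Assume g(r) = 2^r + 3·3^r for some r ≥ 1.
Then g(r+1) = 2g(r) + 3·3^r = 2·(2^r + 3·3^r) + 3·3^r = 2^{r+1} + 6·3^r + 3·3^r = 2^{r+1} + 9·3^r = 2^{r+1} + 3·3^{r+1}.
By induction, g(k) = 2^k + 3·3^k for all k ≥ 1.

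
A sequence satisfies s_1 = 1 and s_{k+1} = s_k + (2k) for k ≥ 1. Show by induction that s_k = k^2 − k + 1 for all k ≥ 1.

Base case: s_1 = 1, and 1^2 − 1 + 1 = 1.
Assume s_m = m^2 − m + 1.
Then s_{m+1} = s_m + (2m) = (m^2 − m + 1) + (2m) = m^2 + m + 1,
and (m+1)^2 − (m+1) + 1 = m^2 + m + 1.
Hence s_k = k^2 − k + 1 for every k ≥ 1, by induction.

s_k = k^2 − k + 1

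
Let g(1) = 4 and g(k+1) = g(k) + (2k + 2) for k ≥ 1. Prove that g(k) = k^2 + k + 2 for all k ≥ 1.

Base case: g(1) = 4, and 1^2 + 1 + 2 = 4.
Assume g(m) = m^2 + m + 2.
Then g(m+1) = g(m) + (2m + 2) = (m^2 + m + 2) + (2m + 2) = m^2 + 3m + 4,
and (m+1)^2 + (m+1) + 2 = m^2 + 3m + 4.
Hence g(k) = k^2 + k + 2 for every k ≥ 1, by induction.

g(k) = k^2 + k + 2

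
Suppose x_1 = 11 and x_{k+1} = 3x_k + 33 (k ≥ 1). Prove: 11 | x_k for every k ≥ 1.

Base case: x_1 = 11 = 11·1, so 11 | x_1.
Assume 11 | x_m, so x_m = 11t for some integer t.
Then x_{m+1} = 3x_m + 33 = 3·(11t) + 33 = 11(3t + 3), so 11 | x_{m+1}.
By induction, 11 | x_k for all k ≥ 1.

11 | x_k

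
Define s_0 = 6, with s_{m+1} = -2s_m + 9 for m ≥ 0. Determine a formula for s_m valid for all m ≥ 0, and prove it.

Claim: s_m = 3·(-2)^m + 3.

Base case: s_0 = 6, and 3·(-2)^0 + 3 = 3 + 3 = 6.
Assume s_j = 3·(-2)^j + 3 for some j ≥ 0.
Then s_{j+1} = -2s_j + 9 = -2·(3·(-2)^j + 3) + 9 = -6·(-2)^j − 6 + 9 = 3·(-2)^{j+1} + 3.
By induction, s_m = 3·(-2)^m + 3 for all m ≥ 0.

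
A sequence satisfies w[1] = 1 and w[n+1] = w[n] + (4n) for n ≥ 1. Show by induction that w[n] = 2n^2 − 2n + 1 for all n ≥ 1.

Base case: w[1] = 1, and 2·1^2 − 2·1 + 1 = 1.
Assume w[k] = 2k^2 − 2k + 1.
Then w[k+1] = w[k] + (4k) = (2k^2 − 2k + 1) + (4k) = 2k^2 + 2k + 1,
and 2·(k+1)^2 − 2·(k+1) + 1 = 2k^2 + 2k + 1.
By induction, w[n] = 2n^2 − 2n + 1 for all n ≥ 1.

w[n] = 2n^2 − 2n + 1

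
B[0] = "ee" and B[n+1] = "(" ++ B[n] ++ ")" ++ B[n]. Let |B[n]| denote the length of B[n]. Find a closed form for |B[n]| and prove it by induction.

Claim: |B[n]| = 2^{n+2} − 2.

Base case: |B[0]| = 2, and 2^{0+2} − 2 = 2.
Assume |B[m]| = 2^{m+2} − 2.
Then |B[m+1]| = 1 + |B[m]| + 1 + |B[m]| = 2|B[m]| + 2 = 2(2^{m+2} − 2) + 2 = 2^{m+3} − 4 + 2 = 2^{m+3} − 2.
Hence |B[n]| = 2^{n+2} − 2 for every n ≥ 0, by induction.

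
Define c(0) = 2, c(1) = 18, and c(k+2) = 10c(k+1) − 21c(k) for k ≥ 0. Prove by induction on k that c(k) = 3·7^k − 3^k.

Base cases: c(0) = 2 and 3·7^0 − 3^0 = 2; c(1) = 18 and 3·7^1 − 3^1 = 18.
Assume c(j) = 3·7^j − 3^j for all 0 ≤ j ≤ m, where m ≥ 1.
Then c(m+1) = 10c(m) − 21c(m−1) = 10·(3·7^m − 3^m) − 21·(3·7^{m−1} − 3^{m−1}) = 3·(10·7 − 21)7^{m−1} − (10·3 − 21)3^{m−1} = 147·7^{m−1} − 9·3^{m−1} = 3·7^{m+1} − 3^{m+1}.
Hence c(k) = 3·7^k − 3^k for every k ≥ 0, by strong induction.

c(k) = 3·7^k − 3^k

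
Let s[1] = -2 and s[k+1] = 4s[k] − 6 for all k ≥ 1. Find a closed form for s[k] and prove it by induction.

Claim: s[k] = -4^k + 2.

Base case: s[1] = -2, and -4^1 + 2 = -4 + 2 = -2.
Assume s[r] = -4^r + 2 for some r ≥ 1.
Then s[r+1] = 4s[r] − 6 = 4·(-4^r + 2) − 6 = -4^{r+1} + 8 − 6 = -4^{r+1} + 2.
Hence s[k] = -4^k + 2 for every k ≥ 1, by induction.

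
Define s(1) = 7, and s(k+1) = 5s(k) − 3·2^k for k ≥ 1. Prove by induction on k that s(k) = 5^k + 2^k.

Base case: s(1) = 7, and 5^1 + 2^1 = 5 + 2 = 7.
Assume s(m) = 5^m + 2^m for some m ≥ 1.
Then s(m+1) = 5s(m) − 3·2^m = 5·(5^m + 2^m) − 3·2^m = 5^{m+1} + 5·2^m − 3·2^m = 5^{m+1} + 2·2^m = 5^{m+1} + 2^{m+1}.
By induction, s(k) = 5^k + 2^k for all k ≥ 1.

s(k) = 5^k + 2^k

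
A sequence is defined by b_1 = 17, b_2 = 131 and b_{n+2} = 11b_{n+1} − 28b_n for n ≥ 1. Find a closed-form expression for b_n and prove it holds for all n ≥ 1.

Claim: b_n = 3·7^n − 4^n.

Base cases: b_1 = 17 and 3·7^1 − 4^1 = 17; b_2 = 131 and 3·7^2 − 4^2 = 131.
Assume b_j = 3·7^j − 4^j for all 1 ≤ j ≤ r, where r ≥ 2.
Then b_{r+1} = 11b_r − 28b_{r−1} = 11·(3·7^r − 4^r) − 28·(3·7^{r−1} − 4^{r−1}) = 3·(11·7 − 28)7^{r−1} − (11·4 − 28)4^{r−1} = 147·7^{r−1} − 16·4^{r−1} = 3·7^{r+1} − 4^{r+1}.
By strong induction, b_n = 3·7^n − 4^n for all n ≥ 1.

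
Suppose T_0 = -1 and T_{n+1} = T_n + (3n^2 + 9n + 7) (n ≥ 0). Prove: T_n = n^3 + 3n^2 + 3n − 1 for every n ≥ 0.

Base case: T_0 = -1, and 0^3 + 3·0^2 + 3·0 − 1 = -1.
Assume T_k = k^3 + 3k^2 + 3k − 1.
Then T_{k+1} = T_k + (3k^2 + 9k + 7) = (k^3 + 3k^2 + 3k − 1) + (3k^2 + 9k + 7) = k^3 + 6k^2 + 12k + 6,
and (k+1)^3 + 3·(k+1)^2 + 3·(k+1) − 1 = k^3 + 6k^2 + 12k + 6.
Hence T_n = n^3 + 3n^2 + 3n − 1 for every n ≥ 0, by induction.

T_n = n^3 + 3n^2 + 3n − 1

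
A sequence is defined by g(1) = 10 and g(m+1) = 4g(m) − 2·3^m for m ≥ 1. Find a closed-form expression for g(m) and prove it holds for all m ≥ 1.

Claim: g(m) = 4^m + 2·3^m.

Base case: g(1) = 10, and 4^1 + 2·3^1 = 4 + 6 = 10.
Assume g(r) = 4^r + 2·3^r for some r ≥ 1.
Then g(r+1) = 4g(r) − 2·3^r = 4·(4^r + 2·3^r) − 2·3^r = 4^{r+1} + 8·3^r − 2·3^r = 4^{r+1} + 6·3^r = 4^{r+1} + 2·3^{r+1}.
Hence g(m) = 4^m + 2·3^m for every m ≥ 1, by induction.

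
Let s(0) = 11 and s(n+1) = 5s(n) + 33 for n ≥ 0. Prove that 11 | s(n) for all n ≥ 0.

Base case: s(0) = 11 = 11·1, so 11 | s(0).
Assume 11 | s(m), so s(m) = 11t for some integer t.
Then s(m+1) = 5s(m) + 33 = 5·(11t) + 33 = 11(5t + 3), so 11 | s(m+1).
This completes the inductive step, so 11 | s(n) for all n ≥ 0.

11 | s(n)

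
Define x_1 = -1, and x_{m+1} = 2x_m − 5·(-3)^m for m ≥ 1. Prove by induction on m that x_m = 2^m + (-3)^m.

Base case: x_1 = -1, and 2^1 + (-3)^1 = 2 − 3 = -1.
Assume x_r = 2^r + (-3)^r for some r ≥ 1.
Then x_{r+1} = 2x_r − 5·(-3)^r = 2·(2^r + (-3)^r) − 5·(-3)^r = 2^{r+1} + 2·(-3)^r − 5·(-3)^r = 2^{r+1} − 3·(-3)^r = 2^{r+1} + (-3)^{r+1}.
By induction, x_m = 2^m + (-3)^m for all m ≥ 1.

x_m = 2^m + (-3)^m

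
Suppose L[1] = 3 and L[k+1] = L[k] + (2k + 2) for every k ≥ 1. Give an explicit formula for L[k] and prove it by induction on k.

Claim: L[k] = k^2 + k + 1.

Base case: L[1] = 3, and 1^2 + 1 + 1 = 3.
Assume L[j] = j^2 + j + 1.
Then L[j+1] = L[j] + (2j + 2) = (j^2 + j + 1) + (2j + 2) = j^2 + 3j + 3,
and (j+1)^2 + (j+1) + 1 = j^2 + 3j + 3.
Hence L[k] = k^2 + k + 1 for every k ≥ 1, by induction.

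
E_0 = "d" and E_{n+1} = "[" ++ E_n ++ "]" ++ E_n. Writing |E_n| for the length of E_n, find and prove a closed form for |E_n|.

Claim: |E_n| = 3·2^n − 2.

Base case: |E_0| = 1, and 3·2^0 − 2 = 1.
Assume |E_j| = 3·2^j − 2.
Then |E_{j+1}| = 1 + |E_j| + 1 + |E_j| = 2|E_j| + 2 = 2(3·2^j − 2) + 2 = 3·2^{j+1} − 4 + 2 = 3·2^{j+1} − 2.
So the formula holds for j+1, and by induction |E_n| = 3·2^n − 2 for all n ≥ 0.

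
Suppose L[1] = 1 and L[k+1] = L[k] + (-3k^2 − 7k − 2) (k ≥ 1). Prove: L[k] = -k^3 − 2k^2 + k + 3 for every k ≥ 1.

Base case: L[1] = 1, and -1^3 − 2·1^2 + 1 + 3 = 1.
Assume L[m] = -m^3 − 2m^2 + m + 3.
Then L[m+1] = L[m] + (-3m^2 − 7m − 2) = (-m^3 − 2m^2 + m + 3) + (-3m^2 − 7m − 2) = -m^3 − 5m^2 − 6m + 1,
and -(m+1)^3 − 2·(m+1)^2 + (m+1) + 3 = -m^3 − 5m^2 − 6m + 1.
Hence L[k] = -k^3 − 2k^2 + k + 3 for every k ≥ 1, by induction.

L[k] = -k^3 − 2k^2 + k + 3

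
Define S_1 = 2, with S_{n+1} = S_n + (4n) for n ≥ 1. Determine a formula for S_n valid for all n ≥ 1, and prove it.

Claim: S_n = 2n^2 − 2n + 2.

Base case: S_1 = 2, and 2·1^2 − 2·1 + 2 = 2.
Assume S_m = 2m^2 − 2m + 2.
Then S_{m+1} = S_m + (4m) = (2m^2 − 2m + 2) + (4m) = 2m^2 + 2m + 2,
and 2·(m+1)^2 − 2·(m+1) + 2 = 2m^2 + 2m + 2.
This completes the inductive step, so S_n = 2n^2 − 2n + 2 for all n ≥ 1.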